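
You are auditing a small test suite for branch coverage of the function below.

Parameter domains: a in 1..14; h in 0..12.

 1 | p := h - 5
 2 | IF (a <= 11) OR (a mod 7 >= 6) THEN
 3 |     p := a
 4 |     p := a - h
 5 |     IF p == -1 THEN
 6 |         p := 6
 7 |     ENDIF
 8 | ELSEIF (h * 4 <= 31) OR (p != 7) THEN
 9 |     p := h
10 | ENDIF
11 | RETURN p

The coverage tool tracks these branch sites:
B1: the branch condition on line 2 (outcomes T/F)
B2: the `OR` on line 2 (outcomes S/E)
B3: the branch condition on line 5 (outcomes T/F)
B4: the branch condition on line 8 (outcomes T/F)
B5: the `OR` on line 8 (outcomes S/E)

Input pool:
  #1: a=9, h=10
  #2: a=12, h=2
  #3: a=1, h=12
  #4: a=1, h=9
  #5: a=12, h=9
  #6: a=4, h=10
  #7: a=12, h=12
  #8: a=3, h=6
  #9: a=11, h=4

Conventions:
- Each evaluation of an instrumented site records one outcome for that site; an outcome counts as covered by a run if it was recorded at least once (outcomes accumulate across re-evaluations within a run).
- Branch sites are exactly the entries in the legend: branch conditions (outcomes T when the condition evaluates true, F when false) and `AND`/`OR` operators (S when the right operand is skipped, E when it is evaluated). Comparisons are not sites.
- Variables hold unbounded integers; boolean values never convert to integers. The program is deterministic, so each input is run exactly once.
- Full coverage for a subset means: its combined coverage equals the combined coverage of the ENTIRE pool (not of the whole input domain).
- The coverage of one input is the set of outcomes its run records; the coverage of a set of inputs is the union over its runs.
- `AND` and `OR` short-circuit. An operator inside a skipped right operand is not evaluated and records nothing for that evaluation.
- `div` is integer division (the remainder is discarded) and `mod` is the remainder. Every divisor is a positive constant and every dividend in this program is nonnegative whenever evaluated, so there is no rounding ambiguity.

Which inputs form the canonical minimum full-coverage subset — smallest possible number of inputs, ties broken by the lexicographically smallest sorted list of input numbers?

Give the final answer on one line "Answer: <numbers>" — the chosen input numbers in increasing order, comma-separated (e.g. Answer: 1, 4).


run #1 (a=9, h=10) runs B2->S, B1->T, B3->T; records B1=T, B2=S, B3=T
run #2 (a=12, h=2) runs B2->E, B1->F, B5->S, B4->T; records B1=F, B2=E, B4=T, B5=S
run #3 (a=1, h=12) runs B2->S, B1->T, B3->F; records B1=T, B2=S, B3=F
run #4 (a=1, h=9) runs B2->S, B1->T, B3->F; records B1=T, B2=S, B3=F
run #5 (a=12, h=9) runs B2->E, B1->F, B5->E, B4->T; records B1=F, B2=E, B4=T, B5=E
run #6 (a=4, h=10) runs B2->S, B1->T, B3->F; records B1=T, B2=S, B3=F
run #7 (a=12, h=12) runs B2->E, B1->F, B5->E, B4->F; records B1=F, B2=E, B4=F, B5=E
run #8 (a=3, h=6) runs B2->S, B1->T, B3->F; records B1=T, B2=S, B3=F
run #9 (a=11, h=4) runs B2->S, B1->T, B3->F; records B1=T, B2=S, B3=F
the full pool covers 10 outcomes: B1=T, B1=F, B2=S, B2=E, B3=T, B3=F, B4=T, B4=F, B5=S, B5=E
every size-1 subset falls short of the 10 outcomes (best: 4/10)
every size-2 subset falls short of the 10 outcomes (best: 7/10)
every size-3 subset falls short of the 10 outcomes (best: 9/10)
the canonical winner is {1, 2, 3, 7}: size 4, full 10-outcome coverage, earliest index list among size-4 covers
Answer: 1, 2, 3, 7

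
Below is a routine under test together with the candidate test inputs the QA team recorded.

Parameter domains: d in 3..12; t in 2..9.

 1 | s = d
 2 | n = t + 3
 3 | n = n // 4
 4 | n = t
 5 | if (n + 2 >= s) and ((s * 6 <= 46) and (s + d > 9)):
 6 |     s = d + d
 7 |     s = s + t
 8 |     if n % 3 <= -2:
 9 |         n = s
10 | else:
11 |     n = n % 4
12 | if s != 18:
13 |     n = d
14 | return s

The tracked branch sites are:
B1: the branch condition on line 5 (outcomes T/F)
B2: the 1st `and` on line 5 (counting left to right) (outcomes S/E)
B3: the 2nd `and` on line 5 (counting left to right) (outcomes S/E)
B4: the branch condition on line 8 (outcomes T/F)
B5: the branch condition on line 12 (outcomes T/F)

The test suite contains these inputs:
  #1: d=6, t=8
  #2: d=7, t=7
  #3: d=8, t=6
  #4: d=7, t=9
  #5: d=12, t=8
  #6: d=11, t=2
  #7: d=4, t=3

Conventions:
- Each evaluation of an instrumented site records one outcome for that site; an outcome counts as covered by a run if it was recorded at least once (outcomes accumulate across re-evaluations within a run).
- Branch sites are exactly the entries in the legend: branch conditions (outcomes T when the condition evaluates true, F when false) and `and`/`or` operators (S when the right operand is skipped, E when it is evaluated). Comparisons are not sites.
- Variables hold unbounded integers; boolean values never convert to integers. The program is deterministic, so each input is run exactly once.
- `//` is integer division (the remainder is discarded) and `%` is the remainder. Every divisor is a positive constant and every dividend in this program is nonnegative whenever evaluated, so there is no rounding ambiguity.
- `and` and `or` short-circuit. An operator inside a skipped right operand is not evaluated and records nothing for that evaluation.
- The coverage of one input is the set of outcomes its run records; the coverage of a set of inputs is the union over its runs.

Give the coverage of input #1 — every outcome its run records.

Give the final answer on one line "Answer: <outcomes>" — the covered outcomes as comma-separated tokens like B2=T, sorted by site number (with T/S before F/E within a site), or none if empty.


Event log for input #1 (d=6, t=8):
  B2->E, B3->E, B1->T, B4->F, B5->T
distinct outcomes covered: B1=T, B2=E, B3=E, B4=F, B5=T
Answer: B1=T, B2=E, B3=E, B4=F, B5=T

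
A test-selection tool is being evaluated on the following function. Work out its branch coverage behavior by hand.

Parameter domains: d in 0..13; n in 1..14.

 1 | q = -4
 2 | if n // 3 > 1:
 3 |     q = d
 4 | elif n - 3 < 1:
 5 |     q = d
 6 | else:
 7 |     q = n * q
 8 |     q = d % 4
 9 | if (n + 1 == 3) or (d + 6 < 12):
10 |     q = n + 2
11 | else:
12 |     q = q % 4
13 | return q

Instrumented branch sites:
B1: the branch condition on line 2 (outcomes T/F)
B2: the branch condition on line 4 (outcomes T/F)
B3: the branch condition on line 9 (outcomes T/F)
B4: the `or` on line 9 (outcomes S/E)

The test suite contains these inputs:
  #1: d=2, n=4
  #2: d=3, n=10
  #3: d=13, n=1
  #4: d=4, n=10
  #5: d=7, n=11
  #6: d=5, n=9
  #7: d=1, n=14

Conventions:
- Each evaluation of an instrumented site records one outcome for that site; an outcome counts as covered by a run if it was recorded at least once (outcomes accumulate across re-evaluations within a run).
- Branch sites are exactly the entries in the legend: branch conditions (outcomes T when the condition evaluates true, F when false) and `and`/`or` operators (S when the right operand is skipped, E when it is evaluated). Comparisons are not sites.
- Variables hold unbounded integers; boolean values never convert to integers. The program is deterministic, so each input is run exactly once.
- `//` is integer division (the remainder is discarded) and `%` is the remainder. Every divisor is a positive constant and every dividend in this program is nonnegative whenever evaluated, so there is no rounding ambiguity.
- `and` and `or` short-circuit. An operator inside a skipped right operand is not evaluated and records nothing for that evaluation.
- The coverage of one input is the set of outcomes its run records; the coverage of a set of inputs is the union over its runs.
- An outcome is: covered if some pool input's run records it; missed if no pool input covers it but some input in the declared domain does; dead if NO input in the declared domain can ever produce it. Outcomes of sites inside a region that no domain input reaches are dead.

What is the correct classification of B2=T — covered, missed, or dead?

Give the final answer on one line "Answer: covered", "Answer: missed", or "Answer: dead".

B2=T is recorded by pool input(s) 3 -> covered

Answer: covered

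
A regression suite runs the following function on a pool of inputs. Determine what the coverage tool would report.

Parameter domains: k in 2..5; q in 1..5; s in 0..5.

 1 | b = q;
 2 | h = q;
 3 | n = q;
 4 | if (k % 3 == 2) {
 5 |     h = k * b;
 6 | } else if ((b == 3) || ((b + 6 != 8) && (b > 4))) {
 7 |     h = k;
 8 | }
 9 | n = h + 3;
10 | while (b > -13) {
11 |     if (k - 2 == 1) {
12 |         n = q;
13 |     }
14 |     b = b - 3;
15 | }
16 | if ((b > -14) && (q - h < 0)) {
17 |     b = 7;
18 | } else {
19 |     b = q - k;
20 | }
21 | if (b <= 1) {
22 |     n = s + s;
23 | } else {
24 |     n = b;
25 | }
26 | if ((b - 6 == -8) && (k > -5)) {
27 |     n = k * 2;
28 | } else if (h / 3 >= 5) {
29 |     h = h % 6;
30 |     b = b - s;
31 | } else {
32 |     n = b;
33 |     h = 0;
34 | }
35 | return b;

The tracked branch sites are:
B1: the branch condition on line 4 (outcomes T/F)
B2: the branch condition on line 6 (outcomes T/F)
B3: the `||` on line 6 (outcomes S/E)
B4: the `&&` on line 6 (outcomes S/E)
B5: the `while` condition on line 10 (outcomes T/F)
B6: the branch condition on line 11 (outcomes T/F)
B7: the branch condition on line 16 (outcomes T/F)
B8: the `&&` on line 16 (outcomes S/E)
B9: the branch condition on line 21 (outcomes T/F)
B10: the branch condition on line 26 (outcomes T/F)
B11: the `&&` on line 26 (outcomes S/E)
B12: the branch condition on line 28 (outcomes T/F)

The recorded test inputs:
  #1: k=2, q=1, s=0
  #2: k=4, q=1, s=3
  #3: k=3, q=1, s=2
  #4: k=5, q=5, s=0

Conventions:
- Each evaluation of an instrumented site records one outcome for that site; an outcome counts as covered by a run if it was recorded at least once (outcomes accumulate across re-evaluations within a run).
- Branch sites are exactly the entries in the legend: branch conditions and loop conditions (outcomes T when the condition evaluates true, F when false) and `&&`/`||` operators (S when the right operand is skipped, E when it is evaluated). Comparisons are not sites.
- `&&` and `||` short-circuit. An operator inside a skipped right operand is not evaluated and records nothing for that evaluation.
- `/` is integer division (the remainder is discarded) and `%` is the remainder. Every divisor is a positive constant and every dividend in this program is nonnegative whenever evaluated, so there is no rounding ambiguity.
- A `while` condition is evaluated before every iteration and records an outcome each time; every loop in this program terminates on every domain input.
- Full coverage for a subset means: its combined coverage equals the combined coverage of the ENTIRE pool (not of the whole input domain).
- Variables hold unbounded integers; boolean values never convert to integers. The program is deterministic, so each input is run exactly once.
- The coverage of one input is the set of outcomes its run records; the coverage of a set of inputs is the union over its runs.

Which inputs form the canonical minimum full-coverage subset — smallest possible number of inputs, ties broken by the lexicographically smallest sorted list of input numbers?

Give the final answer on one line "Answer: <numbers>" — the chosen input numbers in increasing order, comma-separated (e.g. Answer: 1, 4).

input #1 (k=2, q=1, s=0): events B1->T, B5->T, B6->F, B5->T, B6->F, B5->T, B6->F, B5->T, B6->F, B5->T, B6->F, B5->F, B8->S, B7->F, ...; covers B1=T, B5=T, B5=F, B6=F, B7=F, B8=S, B9=T, B10=F, B11=S, B12=F
input #2 (k=4, q=1, s=3): events B1->F, B3->E, B4->E, B2->F, B5->T, B6->F, B5->T, B6->F, B5->T, B6->F, B5->T, B6->F, B5->T, B6->F, ...; covers B1=F, B2=F, B3=E, B4=E, B5=T, B5=F, B6=F, B7=F, B8=S, B9=T, B10=F, B11=S, B12=F
input #3 (k=3, q=1, s=2): events B1->F, B3->E, B4->E, B2->F, B5->T, B6->T, B5->T, B6->T, B5->T, B6->T, B5->T, B6->T, B5->T, B6->T, ...; covers B1=F, B2=F, B3=E, B4=E, B5=T, B5=F, B6=T, B7=F, B8=S, B9=T, B10=T, B11=E
input #4 (k=5, q=5, s=0): events B1->T, B5->T, B6->F, B5->T, B6->F, B5->T, B6->F, B5->T, B6->F, B5->T, B6->F, B5->T, B6->F, B5->F, ...; covers B1=T, B5=T, B5=F, B6=F, B7=T, B8=E, B9=F, B10=F, B11=S, B12=T
together the pool reaches 21 outcomes: B1=T, B1=F, B2=F, B3=E, B4=E, B5=T, B5=F, B6=T, B6=F, B7=T, B7=F, B8=S, B8=E, B9=T, B9=F, B10=T, B10=F, B11=S, B11=E, B12=T, B12=F
checked all size-1 subsets: none covers 21 outcomes (max 13/21)
checked all size-2 subsets: none covers 21 outcomes (max 20/21)
at size 3, {1, 3, 4} reaches all 21 outcomes; every lexicographically earlier size-3 subset fails

Answer: 1, 3, 4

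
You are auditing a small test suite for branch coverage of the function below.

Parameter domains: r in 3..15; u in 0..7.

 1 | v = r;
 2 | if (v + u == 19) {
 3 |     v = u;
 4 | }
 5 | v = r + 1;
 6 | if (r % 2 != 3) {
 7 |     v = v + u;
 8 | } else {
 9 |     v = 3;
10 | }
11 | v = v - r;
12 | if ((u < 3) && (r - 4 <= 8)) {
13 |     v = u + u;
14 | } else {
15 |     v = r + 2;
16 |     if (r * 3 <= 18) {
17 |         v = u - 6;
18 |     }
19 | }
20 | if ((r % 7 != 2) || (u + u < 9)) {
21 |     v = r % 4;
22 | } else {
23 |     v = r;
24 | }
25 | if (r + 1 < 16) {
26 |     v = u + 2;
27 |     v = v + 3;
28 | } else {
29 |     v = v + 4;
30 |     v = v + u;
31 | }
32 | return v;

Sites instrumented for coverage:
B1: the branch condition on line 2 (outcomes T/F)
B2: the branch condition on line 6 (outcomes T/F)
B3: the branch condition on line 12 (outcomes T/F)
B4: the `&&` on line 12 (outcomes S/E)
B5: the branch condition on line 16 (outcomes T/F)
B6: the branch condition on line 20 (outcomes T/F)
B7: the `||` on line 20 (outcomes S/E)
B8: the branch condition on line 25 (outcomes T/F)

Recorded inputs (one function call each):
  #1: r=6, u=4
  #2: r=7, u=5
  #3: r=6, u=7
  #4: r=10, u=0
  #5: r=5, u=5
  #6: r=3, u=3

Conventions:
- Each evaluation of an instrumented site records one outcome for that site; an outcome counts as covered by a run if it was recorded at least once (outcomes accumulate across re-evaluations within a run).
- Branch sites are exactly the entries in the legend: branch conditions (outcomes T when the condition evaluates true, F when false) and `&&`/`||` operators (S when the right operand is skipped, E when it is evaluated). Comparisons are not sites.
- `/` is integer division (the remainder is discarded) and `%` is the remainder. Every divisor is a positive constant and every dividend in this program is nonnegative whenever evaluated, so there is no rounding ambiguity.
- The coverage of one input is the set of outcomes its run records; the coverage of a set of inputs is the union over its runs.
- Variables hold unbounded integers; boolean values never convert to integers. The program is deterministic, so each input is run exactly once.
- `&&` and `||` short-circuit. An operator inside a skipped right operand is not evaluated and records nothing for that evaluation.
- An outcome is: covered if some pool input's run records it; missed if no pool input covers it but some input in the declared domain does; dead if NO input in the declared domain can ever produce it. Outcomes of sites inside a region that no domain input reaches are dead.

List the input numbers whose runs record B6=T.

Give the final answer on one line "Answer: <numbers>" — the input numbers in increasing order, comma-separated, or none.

input #1 (r=6, u=4): covers B6=T
input #2 (r=7, u=5): covers B6=T
input #3 (r=6, u=7): covers B6=T
input #4 (r=10, u=0): covers B6=T
input #5 (r=5, u=5): covers B6=T
input #6 (r=3, u=3): covers B6=T

Answer: 1, 2, 3, 4, 5, 6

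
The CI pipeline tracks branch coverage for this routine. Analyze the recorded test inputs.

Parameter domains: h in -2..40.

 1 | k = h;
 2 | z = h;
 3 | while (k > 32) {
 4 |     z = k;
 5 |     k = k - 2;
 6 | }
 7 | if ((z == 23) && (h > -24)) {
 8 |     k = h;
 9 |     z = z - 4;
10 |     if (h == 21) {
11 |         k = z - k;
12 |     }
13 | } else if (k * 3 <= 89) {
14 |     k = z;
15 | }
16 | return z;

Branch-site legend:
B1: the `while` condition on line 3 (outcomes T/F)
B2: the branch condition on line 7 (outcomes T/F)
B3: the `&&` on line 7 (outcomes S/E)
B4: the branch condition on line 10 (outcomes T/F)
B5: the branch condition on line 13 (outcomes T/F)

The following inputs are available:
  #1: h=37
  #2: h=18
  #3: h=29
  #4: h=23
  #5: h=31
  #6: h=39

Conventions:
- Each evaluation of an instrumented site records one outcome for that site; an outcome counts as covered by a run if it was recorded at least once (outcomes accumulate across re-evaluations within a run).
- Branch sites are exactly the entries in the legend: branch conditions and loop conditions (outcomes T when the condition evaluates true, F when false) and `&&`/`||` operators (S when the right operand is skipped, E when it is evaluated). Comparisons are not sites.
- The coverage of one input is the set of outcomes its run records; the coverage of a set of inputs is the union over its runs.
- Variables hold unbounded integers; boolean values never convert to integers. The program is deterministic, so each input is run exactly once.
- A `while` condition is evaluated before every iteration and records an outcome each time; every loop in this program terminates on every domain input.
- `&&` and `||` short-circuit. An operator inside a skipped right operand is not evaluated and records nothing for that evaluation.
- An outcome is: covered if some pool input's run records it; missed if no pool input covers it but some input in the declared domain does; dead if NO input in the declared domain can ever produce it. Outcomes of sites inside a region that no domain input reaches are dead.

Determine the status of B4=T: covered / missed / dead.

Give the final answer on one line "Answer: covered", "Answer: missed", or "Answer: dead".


no pool input records B4=T
checking all 43 inputs in the declared domain: B4=T is never recorded -> dead
Answer: dead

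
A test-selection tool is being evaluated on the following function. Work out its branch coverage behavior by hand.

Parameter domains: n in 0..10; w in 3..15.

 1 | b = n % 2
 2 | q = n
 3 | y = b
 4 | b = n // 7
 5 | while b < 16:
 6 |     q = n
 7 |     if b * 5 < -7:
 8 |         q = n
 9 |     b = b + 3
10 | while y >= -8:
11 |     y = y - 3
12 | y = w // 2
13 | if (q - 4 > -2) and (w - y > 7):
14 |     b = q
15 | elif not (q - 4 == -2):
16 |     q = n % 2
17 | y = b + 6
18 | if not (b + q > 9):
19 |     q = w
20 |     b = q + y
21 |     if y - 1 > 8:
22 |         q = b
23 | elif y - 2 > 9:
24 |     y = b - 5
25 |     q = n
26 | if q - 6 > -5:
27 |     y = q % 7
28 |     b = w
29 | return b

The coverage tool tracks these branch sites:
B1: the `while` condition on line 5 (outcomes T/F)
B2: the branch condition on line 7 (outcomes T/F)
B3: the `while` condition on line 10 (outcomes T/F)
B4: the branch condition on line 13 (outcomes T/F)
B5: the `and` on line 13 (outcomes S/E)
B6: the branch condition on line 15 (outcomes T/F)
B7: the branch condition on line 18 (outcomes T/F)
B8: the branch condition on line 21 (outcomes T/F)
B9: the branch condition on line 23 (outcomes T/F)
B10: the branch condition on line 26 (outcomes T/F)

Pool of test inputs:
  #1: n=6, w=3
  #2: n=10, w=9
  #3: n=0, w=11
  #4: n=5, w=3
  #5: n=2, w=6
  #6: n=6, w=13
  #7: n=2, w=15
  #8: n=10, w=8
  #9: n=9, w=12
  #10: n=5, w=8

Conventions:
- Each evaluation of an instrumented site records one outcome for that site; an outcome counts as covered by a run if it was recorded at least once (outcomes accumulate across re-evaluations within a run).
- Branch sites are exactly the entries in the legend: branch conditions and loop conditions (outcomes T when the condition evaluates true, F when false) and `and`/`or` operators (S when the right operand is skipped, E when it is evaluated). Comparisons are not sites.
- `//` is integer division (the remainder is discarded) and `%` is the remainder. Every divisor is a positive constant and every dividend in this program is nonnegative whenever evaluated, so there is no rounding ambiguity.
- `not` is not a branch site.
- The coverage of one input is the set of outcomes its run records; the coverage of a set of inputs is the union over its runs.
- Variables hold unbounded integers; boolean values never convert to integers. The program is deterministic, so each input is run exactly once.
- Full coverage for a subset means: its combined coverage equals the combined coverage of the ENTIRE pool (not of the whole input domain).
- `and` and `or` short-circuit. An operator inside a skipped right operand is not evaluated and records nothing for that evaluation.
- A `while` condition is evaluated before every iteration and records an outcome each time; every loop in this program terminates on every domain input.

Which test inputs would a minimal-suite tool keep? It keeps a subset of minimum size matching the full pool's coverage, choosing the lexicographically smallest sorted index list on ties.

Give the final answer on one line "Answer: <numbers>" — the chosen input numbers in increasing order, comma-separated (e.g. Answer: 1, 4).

input #1 (n=6, w=3): covers B1=T, B1=F, B2=F, B3=T, B3=F, B4=F, B5=E, B6=T, B7=F, B9=T, B10=T
input #2 (n=10, w=9): covers B1=T, B1=F, B2=F, B3=T, B3=F, B4=F, B5=E, B6=T, B7=F, B9=T, B10=T
input #3 (n=0, w=11): covers B1=T, B1=F, B2=F, B3=T, B3=F, B4=F, B5=S, B6=T, B7=F, B9=T, B10=F
input #4 (n=5, w=3): covers B1=T, B1=F, B2=F, B3=T, B3=F, B4=F, B5=E, B6=T, B7=F, B9=T, B10=T
input #5 (n=2, w=6): covers B1=T, B1=F, B2=F, B3=T, B3=F, B4=F, B5=S, B6=F, B7=F, B9=T, B10=T
input #6 (n=6, w=13): covers B1=T, B1=F, B2=F, B3=T, B3=F, B4=F, B5=E, B6=T, B7=F, B9=T, B10=T
input #7 (n=2, w=15): covers B1=T, B1=F, B2=F, B3=T, B3=F, B4=F, B5=S, B6=F, B7=F, B9=T, B10=T
input #8 (n=10, w=8): covers B1=T, B1=F, B2=F, B3=T, B3=F, B4=F, B5=E, B6=T, B7=F, B9=T, B10=T
input #9 (n=9, w=12): covers B1=T, B1=F, B2=F, B3=T, B3=F, B4=F, B5=E, B6=T, B7=F, B9=T, B10=T
input #10 (n=5, w=8): covers B1=T, B1=F, B2=F, B3=T, B3=F, B4=F, B5=E, B6=T, B7=F, B9=T, B10=T
union over all inputs: B1=T, B1=F, B2=F, B3=T, B3=F, B4=F, B5=S, B5=E, B6=T, B6=F, B7=F, B9=T, B10=T, B10=F (14 outcomes)
checked all size-1 subsets: none covers 14 outcomes (max 11/14)
checked all size-2 subsets: none covers 14 outcomes (max 13/14)
at size 3, {1, 3, 5} reaches all 14 outcomes; every lexicographically earlier size-3 subset fails

Answer: 1, 3, 5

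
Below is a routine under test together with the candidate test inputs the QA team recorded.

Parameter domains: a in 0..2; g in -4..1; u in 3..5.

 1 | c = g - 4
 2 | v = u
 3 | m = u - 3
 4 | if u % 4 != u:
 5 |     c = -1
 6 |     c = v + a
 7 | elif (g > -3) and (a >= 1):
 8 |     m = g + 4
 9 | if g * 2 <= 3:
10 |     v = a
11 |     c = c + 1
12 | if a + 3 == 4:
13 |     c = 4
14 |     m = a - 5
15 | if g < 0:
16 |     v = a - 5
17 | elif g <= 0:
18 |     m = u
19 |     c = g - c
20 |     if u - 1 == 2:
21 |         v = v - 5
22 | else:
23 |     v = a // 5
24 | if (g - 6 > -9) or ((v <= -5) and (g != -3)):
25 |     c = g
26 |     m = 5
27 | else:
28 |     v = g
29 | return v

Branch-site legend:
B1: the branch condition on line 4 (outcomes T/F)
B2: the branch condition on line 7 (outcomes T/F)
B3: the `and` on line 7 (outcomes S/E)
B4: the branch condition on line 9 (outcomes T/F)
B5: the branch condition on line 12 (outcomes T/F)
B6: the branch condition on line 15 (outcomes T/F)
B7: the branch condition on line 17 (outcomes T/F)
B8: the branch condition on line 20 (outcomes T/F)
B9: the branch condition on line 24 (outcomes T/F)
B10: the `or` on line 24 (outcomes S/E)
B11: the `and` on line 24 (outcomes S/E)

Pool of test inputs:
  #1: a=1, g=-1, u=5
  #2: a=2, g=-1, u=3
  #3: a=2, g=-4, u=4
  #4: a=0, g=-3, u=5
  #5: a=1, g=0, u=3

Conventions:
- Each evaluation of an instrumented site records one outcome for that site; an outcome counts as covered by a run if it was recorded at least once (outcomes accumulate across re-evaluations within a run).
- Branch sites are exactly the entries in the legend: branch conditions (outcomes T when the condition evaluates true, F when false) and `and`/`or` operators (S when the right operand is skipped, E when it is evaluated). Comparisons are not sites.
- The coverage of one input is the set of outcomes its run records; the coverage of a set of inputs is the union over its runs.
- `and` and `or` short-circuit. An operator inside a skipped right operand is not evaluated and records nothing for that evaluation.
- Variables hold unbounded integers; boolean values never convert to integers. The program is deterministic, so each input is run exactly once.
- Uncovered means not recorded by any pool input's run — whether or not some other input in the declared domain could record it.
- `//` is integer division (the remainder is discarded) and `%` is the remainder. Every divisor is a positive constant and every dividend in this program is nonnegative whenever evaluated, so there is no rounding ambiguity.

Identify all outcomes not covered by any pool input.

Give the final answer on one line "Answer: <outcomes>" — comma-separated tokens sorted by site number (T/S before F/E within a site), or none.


#1 (a=1, g=-1, u=5) -> B1->T, B4->T, B5->T, B6->T, B10->S, B9->T; covered: B1=T, B4=T, B5=T, B6=T, B9=T, B10=S
#2 (a=2, g=-1, u=3) -> B1->F, B3->E, B2->T, B4->T, B5->F, B6->T, B10->S, B9->T; covered: B1=F, B2=T, B3=E, B4=T, B5=F, B6=T, B9=T, B10=S
#3 (a=2, g=-4, u=4) -> B1->T, B4->T, B5->F, B6->T, B10->E, B11->S, B9->F; covered: B1=T, B4=T, B5=F, B6=T, B9=F, B10=E, B11=S
#4 (a=0, g=-3, u=5) -> B1->T, B4->T, B5->F, B6->T, B10->E, B11->E, B9->F; covered: B1=T, B4=T, B5=F, B6=T, B9=F, B10=E, B11=E
#5 (a=1, g=0, u=3) -> B1->F, B3->E, B2->T, B4->T, B5->T, B6->F, B7->T, B8->T, B10->S, B9->T; covered: B1=F, B2=T, B3=E, B4=T, B5=T, B6=F, B7=T, B8=T, B9=T, B10=S
union over the pool: B1=T, B1=F, B2=T, B3=E, B4=T, B5=T, B5=F, B6=T, B6=F, B7=T, B8=T, B9=T, B9=F, B10=S, B10=E, B11=S, B11=E
uncovered (5 of 22): B2=F, B3=S, B4=F, B7=F, B8=F
Answer: B2=F, B3=S, B4=F, B7=F, B8=F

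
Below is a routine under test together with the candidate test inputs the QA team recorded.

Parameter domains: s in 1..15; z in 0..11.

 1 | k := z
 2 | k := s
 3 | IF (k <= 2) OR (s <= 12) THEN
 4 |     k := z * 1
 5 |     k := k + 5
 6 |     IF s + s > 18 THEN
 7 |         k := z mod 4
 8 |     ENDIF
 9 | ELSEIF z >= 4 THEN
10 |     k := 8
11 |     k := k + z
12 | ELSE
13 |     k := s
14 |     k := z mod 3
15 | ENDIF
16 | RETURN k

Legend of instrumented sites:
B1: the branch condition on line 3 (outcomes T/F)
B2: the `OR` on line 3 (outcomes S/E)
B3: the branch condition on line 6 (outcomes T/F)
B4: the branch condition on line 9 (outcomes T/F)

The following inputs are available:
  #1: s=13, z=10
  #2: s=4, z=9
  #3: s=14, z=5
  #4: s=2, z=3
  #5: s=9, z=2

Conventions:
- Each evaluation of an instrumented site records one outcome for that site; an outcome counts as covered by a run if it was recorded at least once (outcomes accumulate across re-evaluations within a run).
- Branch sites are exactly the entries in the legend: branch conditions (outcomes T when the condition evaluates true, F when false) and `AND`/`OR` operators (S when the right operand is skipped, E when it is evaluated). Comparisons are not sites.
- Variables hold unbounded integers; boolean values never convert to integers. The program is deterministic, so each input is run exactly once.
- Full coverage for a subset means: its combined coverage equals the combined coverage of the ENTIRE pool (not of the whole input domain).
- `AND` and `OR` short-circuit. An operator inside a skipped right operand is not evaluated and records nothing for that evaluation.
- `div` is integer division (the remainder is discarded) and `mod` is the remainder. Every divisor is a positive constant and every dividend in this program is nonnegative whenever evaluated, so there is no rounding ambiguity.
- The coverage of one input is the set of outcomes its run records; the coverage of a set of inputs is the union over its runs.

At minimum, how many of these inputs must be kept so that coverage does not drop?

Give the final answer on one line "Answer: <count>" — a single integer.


test 1 (s=13, z=10) fires B2->E, B1->F, B4->T; hits B1=F, B2=E, B4=T
test 2 (s=4, z=9) fires B2->E, B1->T, B3->F; hits B1=T, B2=E, B3=F
test 3 (s=14, z=5) fires B2->E, B1->F, B4->T; hits B1=F, B2=E, B4=T
test 4 (s=2, z=3) fires B2->S, B1->T, B3->F; hits B1=T, B2=S, B3=F
test 5 (s=9, z=2) fires B2->E, B1->T, B3->F; hits B1=T, B2=E, B3=F
the full pool covers 6 outcomes: B1=T, B1=F, B2=S, B2=E, B3=F, B4=T
no size-1 subset reaches all 6 outcomes (best union: 3/6)
the canonical winner is {1, 4}: size 2, full 6-outcome coverage, earliest index list among size-2 covers
Answer: 2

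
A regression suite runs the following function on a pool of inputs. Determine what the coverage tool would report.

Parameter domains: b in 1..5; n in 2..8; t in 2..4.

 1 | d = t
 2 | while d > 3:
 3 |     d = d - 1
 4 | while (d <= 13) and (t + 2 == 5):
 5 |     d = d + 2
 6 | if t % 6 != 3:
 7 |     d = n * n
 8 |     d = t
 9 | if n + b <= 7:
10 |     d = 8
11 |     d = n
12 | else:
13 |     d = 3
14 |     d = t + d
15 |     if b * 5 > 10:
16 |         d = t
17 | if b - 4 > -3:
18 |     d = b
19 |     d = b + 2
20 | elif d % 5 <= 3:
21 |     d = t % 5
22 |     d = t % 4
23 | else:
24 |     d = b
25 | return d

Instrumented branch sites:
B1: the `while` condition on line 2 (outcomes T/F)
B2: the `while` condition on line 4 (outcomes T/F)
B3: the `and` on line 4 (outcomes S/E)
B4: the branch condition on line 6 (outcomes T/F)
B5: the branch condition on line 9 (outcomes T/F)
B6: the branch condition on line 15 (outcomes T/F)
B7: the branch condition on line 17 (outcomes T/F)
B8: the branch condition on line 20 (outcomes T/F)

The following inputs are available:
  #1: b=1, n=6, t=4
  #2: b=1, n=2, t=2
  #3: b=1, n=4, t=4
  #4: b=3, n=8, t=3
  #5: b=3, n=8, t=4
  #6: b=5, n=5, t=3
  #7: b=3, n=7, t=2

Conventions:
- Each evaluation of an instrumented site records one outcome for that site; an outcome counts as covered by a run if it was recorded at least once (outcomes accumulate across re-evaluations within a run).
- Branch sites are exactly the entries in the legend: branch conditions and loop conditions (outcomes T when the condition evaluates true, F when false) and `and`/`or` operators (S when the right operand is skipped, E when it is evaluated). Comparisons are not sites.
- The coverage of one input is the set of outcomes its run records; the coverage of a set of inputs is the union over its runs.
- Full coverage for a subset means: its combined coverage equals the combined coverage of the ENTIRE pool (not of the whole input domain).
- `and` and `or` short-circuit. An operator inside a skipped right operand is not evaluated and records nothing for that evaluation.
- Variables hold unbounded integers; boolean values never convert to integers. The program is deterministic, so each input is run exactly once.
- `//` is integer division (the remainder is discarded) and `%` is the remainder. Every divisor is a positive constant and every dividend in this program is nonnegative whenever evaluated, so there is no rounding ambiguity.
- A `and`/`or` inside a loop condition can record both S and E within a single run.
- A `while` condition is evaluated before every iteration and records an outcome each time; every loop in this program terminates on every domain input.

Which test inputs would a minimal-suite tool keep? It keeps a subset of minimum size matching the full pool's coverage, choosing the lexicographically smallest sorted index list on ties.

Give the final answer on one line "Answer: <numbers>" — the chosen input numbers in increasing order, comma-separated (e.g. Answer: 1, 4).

run #1 (b=1, n=6, t=4) runs B1->T, B1->F, B3->E, B2->F, B4->T, B5->T, B7->F, B8->T; records B1=T, B1=F, B2=F, B3=E, B4=T, B5=T, B7=F, B8=T
run #2 (b=1, n=2, t=2) runs B1->F, B3->E, B2->F, B4->T, B5->T, B7->F, B8->T; records B1=F, B2=F, B3=E, B4=T, B5=T, B7=F, B8=T
run #3 (b=1, n=4, t=4) runs B1->T, B1->F, B3->E, B2->F, B4->T, B5->T, B7->F, B8->F; records B1=T, B1=F, B2=F, B3=E, B4=T, B5=T, B7=F, B8=F
run #4 (b=3, n=8, t=3) runs B1->F, B3->E, B2->T, B3->E, B2->T, B3->E, B2->T, B3->E, B2->T, B3->E, B2->T, B3->E, B2->T, B3->S, ...; records B1=F, B2=T, B2=F, B3=S, B3=E, B4=F, B5=F, B6=T, B7=T
run #5 (b=3, n=8, t=4) runs B1->T, B1->F, B3->E, B2->F, B4->T, B5->F, B6->T, B7->T; records B1=T, B1=F, B2=F, B3=E, B4=T, B5=F, B6=T, B7=T
run #6 (b=5, n=5, t=3) runs B1->F, B3->E, B2->T, B3->E, B2->T, B3->E, B2->T, B3->E, B2->T, B3->E, B2->T, B3->E, B2->T, B3->S, ...; records B1=F, B2=T, B2=F, B3=S, B3=E, B4=F, B5=F, B6=T, B7=T
run #7 (b=3, n=7, t=2) runs B1->F, B3->E, B2->F, B4->T, B5->F, B6->T, B7->T; records B1=F, B2=F, B3=E, B4=T, B5=F, B6=T, B7=T
union over all inputs: B1=T, B1=F, B2=T, B2=F, B3=S, B3=E, B4=T, B4=F, B5=T, B5=F, B6=T, B7=T, B7=F, B8=T, B8=F (15 outcomes)
size 1 is not enough: best union over all size-1 subsets is 9/15
size 2 is not enough: best union over all size-2 subsets is 14/15
the canonical winner is {1, 3, 4}: size 3, full 15-outcome coverage, earliest index list among size-3 covers

Answer: 1, 3, 4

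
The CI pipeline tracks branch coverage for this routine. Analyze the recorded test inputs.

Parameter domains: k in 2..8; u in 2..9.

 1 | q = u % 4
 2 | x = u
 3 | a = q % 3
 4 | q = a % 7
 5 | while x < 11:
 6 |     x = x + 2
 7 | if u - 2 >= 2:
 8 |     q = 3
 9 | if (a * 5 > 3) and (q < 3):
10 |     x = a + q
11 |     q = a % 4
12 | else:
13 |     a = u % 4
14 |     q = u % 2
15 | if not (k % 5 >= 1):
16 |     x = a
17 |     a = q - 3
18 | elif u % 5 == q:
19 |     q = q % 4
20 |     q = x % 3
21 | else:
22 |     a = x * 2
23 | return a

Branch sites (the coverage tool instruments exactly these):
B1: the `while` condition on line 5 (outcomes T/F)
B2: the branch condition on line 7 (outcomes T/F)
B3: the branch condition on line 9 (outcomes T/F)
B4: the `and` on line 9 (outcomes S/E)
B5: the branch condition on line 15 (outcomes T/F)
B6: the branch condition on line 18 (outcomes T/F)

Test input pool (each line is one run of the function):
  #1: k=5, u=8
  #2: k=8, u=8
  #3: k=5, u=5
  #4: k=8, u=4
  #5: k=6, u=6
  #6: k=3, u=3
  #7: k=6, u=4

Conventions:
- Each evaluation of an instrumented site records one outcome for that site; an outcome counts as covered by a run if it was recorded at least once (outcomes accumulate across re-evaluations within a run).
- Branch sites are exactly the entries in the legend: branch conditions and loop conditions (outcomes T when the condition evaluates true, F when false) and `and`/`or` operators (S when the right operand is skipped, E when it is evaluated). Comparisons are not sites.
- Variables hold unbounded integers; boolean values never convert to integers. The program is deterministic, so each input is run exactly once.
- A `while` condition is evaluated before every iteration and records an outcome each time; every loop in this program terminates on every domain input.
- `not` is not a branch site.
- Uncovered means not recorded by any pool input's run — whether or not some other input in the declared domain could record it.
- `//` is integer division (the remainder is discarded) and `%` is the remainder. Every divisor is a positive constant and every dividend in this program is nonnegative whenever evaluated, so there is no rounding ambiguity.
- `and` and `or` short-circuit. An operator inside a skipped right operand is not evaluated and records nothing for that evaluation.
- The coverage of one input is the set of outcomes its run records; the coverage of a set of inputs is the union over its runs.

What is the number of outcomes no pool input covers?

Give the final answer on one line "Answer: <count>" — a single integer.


run #1 (k=5, u=8) runs B1->T, B1->T, B1->F, B2->T, B4->S, B3->F, B5->T; records B1=T, B1=F, B2=T, B3=F, B4=S, B5=T
run #2 (k=8, u=8) runs B1->T, B1->T, B1->F, B2->T, B4->S, B3->F, B5->F, B6->F; records B1=T, B1=F, B2=T, B3=F, B4=S, B5=F, B6=F
run #3 (k=5, u=5) runs B1->T, B1->T, B1->T, B1->F, B2->T, B4->E, B3->F, B5->T; records B1=T, B1=F, B2=T, B3=F, B4=E, B5=T
run #4 (k=8, u=4) runs B1->T, B1->T, B1->T, B1->T, B1->F, B2->T, B4->S, B3->F, B5->F, B6->F; records B1=T, B1=F, B2=T, B3=F, B4=S, B5=F, B6=F
run #5 (k=6, u=6) runs B1->T, B1->T, B1->T, B1->F, B2->T, B4->E, B3->F, B5->F, B6->F; records B1=T, B1=F, B2=T, B3=F, B4=E, B5=F, B6=F
run #6 (k=3, u=3) runs B1->T, B1->T, B1->T, B1->T, B1->F, B2->F, B4->S, B3->F, B5->F, B6->F; records B1=T, B1=F, B2=F, B3=F, B4=S, B5=F, B6=F
run #7 (k=6, u=4) runs B1->T, B1->T, B1->T, B1->T, B1->F, B2->T, B4->S, B3->F, B5->F, B6->F; records B1=T, B1=F, B2=T, B3=F, B4=S, B5=F, B6=F
union over the pool: B1=T, B1=F, B2=T, B2=F, B3=F, B4=S, B4=E, B5=T, B5=F, B6=F
uncovered (2 of 12): B3=T, B6=T
Answer: 2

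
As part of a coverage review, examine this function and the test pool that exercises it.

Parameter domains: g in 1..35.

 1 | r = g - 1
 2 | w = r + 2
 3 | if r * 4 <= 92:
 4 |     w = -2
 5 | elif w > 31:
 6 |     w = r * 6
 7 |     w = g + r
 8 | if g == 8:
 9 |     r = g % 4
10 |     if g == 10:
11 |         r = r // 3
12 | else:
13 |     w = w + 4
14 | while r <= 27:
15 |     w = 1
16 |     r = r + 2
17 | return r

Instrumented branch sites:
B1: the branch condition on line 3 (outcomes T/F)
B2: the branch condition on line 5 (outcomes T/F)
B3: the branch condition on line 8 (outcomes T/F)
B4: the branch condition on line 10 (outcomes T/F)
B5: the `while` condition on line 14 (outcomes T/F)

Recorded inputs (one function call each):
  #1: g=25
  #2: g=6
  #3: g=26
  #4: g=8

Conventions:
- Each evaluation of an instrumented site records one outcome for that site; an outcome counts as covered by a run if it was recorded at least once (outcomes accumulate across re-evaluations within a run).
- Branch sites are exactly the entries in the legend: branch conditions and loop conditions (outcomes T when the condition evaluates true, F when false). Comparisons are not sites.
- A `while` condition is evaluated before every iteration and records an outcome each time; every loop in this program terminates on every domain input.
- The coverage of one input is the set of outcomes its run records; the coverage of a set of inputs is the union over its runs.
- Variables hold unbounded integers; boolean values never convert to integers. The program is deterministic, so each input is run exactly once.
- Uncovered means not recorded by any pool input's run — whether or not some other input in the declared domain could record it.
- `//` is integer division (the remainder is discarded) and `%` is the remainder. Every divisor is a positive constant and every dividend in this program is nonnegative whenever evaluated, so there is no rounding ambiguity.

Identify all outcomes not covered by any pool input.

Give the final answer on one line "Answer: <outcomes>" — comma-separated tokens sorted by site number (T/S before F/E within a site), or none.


run #1 (g=25) records B1=F, B2=F, B3=F, B5=T, B5=F
run #2 (g=6) records B1=T, B3=F, B5=T, B5=F
run #3 (g=26) records B1=F, B2=F, B3=F, B5=T, B5=F
run #4 (g=8) records B1=T, B3=T, B4=F, B5=T, B5=F
union over the pool: B1=T, B1=F, B2=F, B3=T, B3=F, B4=F, B5=T, B5=F
uncovered (2 of 10): B2=T, B4=T
Answer: B2=T, B4=T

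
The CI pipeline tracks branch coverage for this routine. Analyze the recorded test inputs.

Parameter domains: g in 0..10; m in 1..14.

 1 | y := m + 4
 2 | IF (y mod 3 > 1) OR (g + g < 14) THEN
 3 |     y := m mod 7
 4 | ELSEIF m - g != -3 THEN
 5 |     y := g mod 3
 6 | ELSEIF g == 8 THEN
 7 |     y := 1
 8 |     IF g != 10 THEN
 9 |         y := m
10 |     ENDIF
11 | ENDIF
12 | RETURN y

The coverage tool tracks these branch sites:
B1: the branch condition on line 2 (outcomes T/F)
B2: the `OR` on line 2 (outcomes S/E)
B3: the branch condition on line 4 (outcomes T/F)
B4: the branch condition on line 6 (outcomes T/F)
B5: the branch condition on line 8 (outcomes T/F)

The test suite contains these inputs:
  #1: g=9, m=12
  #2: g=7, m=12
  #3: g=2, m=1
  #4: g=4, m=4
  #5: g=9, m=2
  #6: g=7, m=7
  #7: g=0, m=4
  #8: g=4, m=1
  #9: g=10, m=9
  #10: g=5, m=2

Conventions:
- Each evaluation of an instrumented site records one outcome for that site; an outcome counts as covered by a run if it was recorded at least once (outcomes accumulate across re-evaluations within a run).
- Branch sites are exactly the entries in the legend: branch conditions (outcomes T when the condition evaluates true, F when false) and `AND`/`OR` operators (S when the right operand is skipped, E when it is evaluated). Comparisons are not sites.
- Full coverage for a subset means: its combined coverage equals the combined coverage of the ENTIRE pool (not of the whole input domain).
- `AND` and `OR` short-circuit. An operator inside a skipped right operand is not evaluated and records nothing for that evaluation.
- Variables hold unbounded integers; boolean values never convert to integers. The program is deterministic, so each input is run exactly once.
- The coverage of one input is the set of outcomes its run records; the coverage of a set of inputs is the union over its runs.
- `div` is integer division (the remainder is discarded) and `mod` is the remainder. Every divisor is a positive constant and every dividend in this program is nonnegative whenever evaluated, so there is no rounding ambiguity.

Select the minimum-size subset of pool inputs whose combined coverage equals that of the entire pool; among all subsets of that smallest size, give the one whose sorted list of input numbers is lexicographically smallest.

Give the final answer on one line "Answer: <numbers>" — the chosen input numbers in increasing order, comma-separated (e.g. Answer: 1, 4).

#1 (g=9, m=12) -> covered: B1=F, B2=E, B3=T
#2 (g=7, m=12) -> covered: B1=F, B2=E, B3=T
#3 (g=2, m=1) -> covered: B1=T, B2=S
#4 (g=4, m=4) -> covered: B1=T, B2=S
#5 (g=9, m=2) -> covered: B1=F, B2=E, B3=T
#6 (g=7, m=7) -> covered: B1=T, B2=S
#7 (g=0, m=4) -> covered: B1=T, B2=S
#8 (g=4, m=1) -> covered: B1=T, B2=S
#9 (g=10, m=9) -> covered: B1=F, B2=E, B3=T
#10 (g=5, m=2) -> covered: B1=T, B2=E
union over all inputs: B1=T, B1=F, B2=S, B2=E, B3=T (5 outcomes)
size 1 is not enough: best union over all size-1 subsets is 3/5
size 2: inputs {1, 3} cover all 5 outcomes, and no lexicographically smaller subset of this size does

Answer: 1, 3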